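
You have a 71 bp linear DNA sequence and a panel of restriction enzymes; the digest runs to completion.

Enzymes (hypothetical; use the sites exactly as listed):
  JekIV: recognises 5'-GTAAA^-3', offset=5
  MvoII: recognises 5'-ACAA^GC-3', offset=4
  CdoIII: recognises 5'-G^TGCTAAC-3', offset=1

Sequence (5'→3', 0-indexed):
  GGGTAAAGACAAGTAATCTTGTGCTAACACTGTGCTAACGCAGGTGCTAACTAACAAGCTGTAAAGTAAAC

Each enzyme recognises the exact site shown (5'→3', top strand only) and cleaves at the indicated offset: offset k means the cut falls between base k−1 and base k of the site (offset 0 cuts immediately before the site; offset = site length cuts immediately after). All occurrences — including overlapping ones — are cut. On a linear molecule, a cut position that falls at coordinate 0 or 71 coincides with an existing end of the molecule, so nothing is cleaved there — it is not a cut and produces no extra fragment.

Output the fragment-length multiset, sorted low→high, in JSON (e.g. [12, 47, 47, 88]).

[1,5,7,8,11,12,13,14]

Scan for sites:
  JekIV GTAAA/5: at [2, 60, 65] ⇒ [7, 65, 70]
  MvoII ACAAGC/4: at [53] ⇒ [57]
  CdoIII GTGCTAAC/1: at [20, 31, 43] ⇒ [21, 32, 44]

All cut coordinates (distinct, sorted): [7, 21, 32, 44, 57, 65, 70]

Fragment lengths:
  [0,7): 7 bp
  [7,21): 14 bp
  [21,32): 11 bp
  [32,44): 12 bp
  [44,57): 13 bp
  [57,65): 8 bp
  [65,70): 5 bp
  [70,71): 1 bp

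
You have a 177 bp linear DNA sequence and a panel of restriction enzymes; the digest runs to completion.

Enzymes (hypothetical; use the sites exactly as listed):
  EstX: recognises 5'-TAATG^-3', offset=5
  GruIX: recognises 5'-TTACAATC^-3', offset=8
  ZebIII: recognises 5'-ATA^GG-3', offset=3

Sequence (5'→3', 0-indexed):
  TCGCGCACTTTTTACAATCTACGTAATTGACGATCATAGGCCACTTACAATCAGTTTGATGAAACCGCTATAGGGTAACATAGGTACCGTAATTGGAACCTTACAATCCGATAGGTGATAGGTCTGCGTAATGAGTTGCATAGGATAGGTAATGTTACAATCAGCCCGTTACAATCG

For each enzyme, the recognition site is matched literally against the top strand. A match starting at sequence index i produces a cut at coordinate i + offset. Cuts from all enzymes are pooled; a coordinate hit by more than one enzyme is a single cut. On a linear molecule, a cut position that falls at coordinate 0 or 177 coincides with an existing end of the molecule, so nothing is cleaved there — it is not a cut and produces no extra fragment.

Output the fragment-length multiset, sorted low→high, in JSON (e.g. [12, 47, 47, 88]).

Site scan:
  EstX TAATG/5: at [128, 149] ⇒ [133, 154]
  GruIX TTACAATC/8: at [11, 44, 100, 154, 168] ⇒ [19, 52, 108, 162, 176]
  ZebIII ATAGG/3: at [35, 69, 79, 110, 117, 139, 144] ⇒ [38, 72, 82, 113, 120, 142, 147]

All cut coordinates (distinct, sorted): [19, 38, 52, 72, 82, 108, 113, 120, 133, 142, 147, 154, 162, 176]

Fragments:
  [0,19): 19 bp
  [19,38): 19 bp
  [38,52): 14 bp
  [52,72): 20 bp
  [72,82): 10 bp
  [82,108): 26 bp
  [108,113): 5 bp
  [113,120): 7 bp
  [120,133): 13 bp
  [133,142): 9 bp
  [142,147): 5 bp
  [147,154): 7 bp
  [154,162): 8 bp
  [162,176): 14 bp
  [176,177): 1 bp

[1,5,5,7,7,8,9,10,13,14,14,19,19,20,26]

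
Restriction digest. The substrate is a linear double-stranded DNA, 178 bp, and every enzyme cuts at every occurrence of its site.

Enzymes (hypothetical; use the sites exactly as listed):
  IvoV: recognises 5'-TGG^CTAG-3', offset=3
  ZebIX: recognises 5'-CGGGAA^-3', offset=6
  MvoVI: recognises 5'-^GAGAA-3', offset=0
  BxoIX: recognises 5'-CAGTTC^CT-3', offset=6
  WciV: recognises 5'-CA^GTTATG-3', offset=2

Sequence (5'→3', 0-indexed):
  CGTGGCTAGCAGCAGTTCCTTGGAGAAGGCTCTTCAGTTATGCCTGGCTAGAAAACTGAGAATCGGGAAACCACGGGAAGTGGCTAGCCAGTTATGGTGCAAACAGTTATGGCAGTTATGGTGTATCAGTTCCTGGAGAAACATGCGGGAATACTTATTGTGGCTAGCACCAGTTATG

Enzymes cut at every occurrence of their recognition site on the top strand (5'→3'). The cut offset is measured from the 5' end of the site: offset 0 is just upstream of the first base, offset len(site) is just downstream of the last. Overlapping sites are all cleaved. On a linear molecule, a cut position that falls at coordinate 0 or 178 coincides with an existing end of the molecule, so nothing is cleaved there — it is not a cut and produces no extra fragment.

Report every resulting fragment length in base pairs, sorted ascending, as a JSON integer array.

Site scan:
  IvoV TGGCTAG/3: at [2, 44, 80, 160] ⇒ [5, 47, 83, 163]
  ZebIX CGGGAA/6: at [63, 73, 145] ⇒ [69, 79, 151]
  MvoVI GAGAA/0: at [22, 57, 135] ⇒ [22, 57, 135]
  BxoIX CAGTTCCT/6: at [12, 126] ⇒ [18, 132]
  WciV CAGTTATG/2: at [34, 88, 103, 112, 170] ⇒ [36, 90, 105, 114, 172]

Pooled cuts: [5, 18, 22, 36, 47, 57, 69, 79, 83, 90, 105, 114, 132, 135, 151, 163, 172]

Fragment lengths:
  [0,5): 5 bp
  [5,18): 13 bp
  [18,22): 4 bp
  [22,36): 14 bp
  [36,47): 11 bp
  [47,57): 10 bp
  [57,69): 12 bp
  [69,79): 10 bp
  [79,83): 4 bp
  [83,90): 7 bp
  [90,105): 15 bp
  [105,114): 9 bp
  [114,132): 18 bp
  [132,135): 3 bp
  [135,151): 16 bp
  [151,163): 12 bp
  [163,172): 9 bp
  [172,178): 6 bp

[3,4,4,5,6,7,9,9,10,10,11,12,12,13,14,15,16,18]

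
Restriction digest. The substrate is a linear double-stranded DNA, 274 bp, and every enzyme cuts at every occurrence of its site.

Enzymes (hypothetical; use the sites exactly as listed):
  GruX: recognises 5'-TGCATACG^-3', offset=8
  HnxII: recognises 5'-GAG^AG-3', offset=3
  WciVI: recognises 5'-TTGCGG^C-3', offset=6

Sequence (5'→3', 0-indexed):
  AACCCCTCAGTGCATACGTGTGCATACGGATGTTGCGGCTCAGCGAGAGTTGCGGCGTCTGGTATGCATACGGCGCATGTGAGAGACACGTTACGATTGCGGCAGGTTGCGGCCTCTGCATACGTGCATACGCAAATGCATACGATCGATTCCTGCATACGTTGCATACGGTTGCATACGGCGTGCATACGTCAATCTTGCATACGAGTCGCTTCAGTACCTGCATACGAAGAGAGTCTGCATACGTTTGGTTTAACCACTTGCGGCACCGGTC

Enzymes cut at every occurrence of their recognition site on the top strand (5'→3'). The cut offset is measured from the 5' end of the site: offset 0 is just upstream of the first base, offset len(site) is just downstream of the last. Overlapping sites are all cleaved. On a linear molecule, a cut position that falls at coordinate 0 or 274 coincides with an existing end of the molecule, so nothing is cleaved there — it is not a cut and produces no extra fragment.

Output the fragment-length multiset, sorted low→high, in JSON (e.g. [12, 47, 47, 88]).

[5,8,8,8,9,9,10,10,10,10,11,11,12,12,12,15,17,17,18,19,20,23]

Scan for sites:
  GruX (TGCATACG, off=8): starts [10, 20, 64, 116, 124, 136, 153, 162, 172, 183, 198, 221, 238] → cuts [18, 28, 72, 124, 132, 144, 161, 170, 180, 191, 206, 229, 246]
  HnxII (GAGAG, off=3): starts [44, 80, 231] → cuts [47, 83, 234]
  WciVI (TTGCGGC, off=6): starts [32, 49, 96, 106, 260] → cuts [38, 55, 102, 112, 266]

Pooled cuts: [18, 28, 38, 47, 55, 72, 83, 102, 112, 124, 132, 144, 161, 170, 180, 191, 206, 229, 234, 246, 266]

Fragments:
  [0,18): 18 bp
  [18,28): 10 bp
  [28,38): 10 bp
  [38,47): 9 bp
  [47,55): 8 bp
  [55,72): 17 bp
  [72,83): 11 bp
  [83,102): 19 bp
  [102,112): 10 bp
  [112,124): 12 bp
  [124,132): 8 bp
  [132,144): 12 bp
  [144,161): 17 bp
  [161,170): 9 bp
  [170,180): 10 bp
  [180,191): 11 bp
  [191,206): 15 bp
  [206,229): 23 bp
  [229,234): 5 bp
  [234,246): 12 bp
  [246,266): 20 bp
  [266,274): 8 bp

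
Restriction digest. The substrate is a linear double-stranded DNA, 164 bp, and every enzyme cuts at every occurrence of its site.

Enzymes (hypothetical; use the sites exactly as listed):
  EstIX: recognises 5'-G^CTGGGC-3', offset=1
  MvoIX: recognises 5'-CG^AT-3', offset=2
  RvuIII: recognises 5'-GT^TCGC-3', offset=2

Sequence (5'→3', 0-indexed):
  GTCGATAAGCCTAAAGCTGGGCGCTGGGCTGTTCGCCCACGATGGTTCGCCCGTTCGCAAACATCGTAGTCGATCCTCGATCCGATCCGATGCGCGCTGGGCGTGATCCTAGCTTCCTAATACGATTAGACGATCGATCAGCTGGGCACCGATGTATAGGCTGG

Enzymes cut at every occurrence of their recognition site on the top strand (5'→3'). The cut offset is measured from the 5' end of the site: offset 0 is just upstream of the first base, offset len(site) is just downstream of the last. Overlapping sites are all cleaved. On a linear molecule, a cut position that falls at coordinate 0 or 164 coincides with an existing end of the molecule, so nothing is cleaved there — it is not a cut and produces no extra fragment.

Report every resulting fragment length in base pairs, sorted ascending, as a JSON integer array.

[4,4,5,5,5,5,7,7,7,8,8,9,9,10,12,13,18,28]

Scan for sites:
  EstIX GCTGGGC/1: at [15, 22, 95, 140] ⇒ [16, 23, 96, 141]
  MvoIX CGAT/2: at [2, 39, 70, 77, 82, 87, 122, 130, 134, 149] ⇒ [4, 41, 72, 79, 84, 89, 124, 132, 136, 151]
  RvuIII GTTCGC/2: at [30, 44, 52] ⇒ [32, 46, 54]

All cut coordinates (distinct, sorted): [4, 16, 23, 32, 41, 46, 54, 72, 79, 84, 89, 96, 124, 132, 136, 141, 151]

Fragments:
  [0,4): 4 bp
  [4,16): 12 bp
  [16,23): 7 bp
  [23,32): 9 bp
  [32,41): 9 bp
  [41,46): 5 bp
  [46,54): 8 bp
  [54,72): 18 bp
  [72,79): 7 bp
  [79,84): 5 bp
  [84,89): 5 bp
  [89,96): 7 bp
  [96,124): 28 bp
  [124,132): 8 bp
  [132,136): 4 bp
  [136,141): 5 bp
  [141,151): 10 bp
  [151,164): 13 bp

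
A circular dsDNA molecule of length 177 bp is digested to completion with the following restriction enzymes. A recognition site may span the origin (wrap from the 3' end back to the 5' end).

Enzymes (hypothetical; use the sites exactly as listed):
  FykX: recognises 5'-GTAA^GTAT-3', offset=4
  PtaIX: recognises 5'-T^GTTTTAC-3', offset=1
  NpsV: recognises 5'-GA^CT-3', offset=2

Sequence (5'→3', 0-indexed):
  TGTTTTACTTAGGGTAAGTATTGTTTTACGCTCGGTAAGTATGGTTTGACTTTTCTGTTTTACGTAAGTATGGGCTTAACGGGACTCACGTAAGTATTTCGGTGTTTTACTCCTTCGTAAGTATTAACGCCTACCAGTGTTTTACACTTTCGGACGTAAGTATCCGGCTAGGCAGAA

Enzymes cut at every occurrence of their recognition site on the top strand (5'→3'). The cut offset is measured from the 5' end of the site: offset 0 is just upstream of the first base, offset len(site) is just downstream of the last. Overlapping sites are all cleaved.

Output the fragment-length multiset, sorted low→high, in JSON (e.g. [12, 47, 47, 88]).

Per-enzyme occurrences:
  FykX GTAAGTAT/4: at [13, 34, 63, 89, 116, 155] ⇒ [17, 38, 67, 93, 120, 159]
  PtaIX TGTTTTAC/1: at [0, 21, 55, 102, 137] ⇒ [1, 22, 56, 103, 138]
  NpsV GACT/2: at [47, 82] ⇒ [49, 84]

Pooled cuts: [1, 17, 22, 38, 49, 56, 67, 84, 93, 103, 120, 138, 159]

Fragments:
  1→17: 16 bp
  17→22: 5 bp
  22→38: 16 bp
  38→49: 11 bp
  49→56: 7 bp
  56→67: 11 bp
  67→84: 17 bp
  84→93: 9 bp
  93→103: 10 bp
  103→120: 17 bp
  120→138: 18 bp
  138→159: 21 bp
  159→1 (wrap): 177-159+1 = 19 bp

[5,7,9,10,11,11,16,16,17,17,18,19,21]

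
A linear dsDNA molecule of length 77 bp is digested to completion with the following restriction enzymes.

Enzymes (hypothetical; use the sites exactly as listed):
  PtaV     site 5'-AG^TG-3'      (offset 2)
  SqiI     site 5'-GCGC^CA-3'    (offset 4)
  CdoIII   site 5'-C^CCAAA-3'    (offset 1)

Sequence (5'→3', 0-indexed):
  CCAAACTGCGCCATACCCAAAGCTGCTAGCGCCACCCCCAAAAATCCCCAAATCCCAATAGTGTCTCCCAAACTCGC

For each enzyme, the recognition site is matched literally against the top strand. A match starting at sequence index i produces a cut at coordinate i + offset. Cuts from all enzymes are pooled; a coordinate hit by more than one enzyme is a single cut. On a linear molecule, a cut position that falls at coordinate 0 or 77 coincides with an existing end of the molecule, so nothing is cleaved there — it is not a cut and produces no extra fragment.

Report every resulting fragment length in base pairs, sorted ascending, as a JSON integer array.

Scan for sites:
  PtaV AGTG/2: at [59] ⇒ [61]
  SqiI GCGCCA/4: at [7, 28] ⇒ [11, 32]
  CdoIII CCCAAA/1: at [15, 36, 46, 66] ⇒ [16, 37, 47, 67]

All cut coordinates (distinct, sorted): [11, 16, 32, 37, 47, 61, 67]

Fragment lengths:
  [0,11): 11 bp
  [11,16): 5 bp
  [16,32): 16 bp
  [32,37): 5 bp
  [37,47): 10 bp
  [47,61): 14 bp
  [61,67): 6 bp
  [67,77): 10 bp

[5,5,6,10,10,11,14,16]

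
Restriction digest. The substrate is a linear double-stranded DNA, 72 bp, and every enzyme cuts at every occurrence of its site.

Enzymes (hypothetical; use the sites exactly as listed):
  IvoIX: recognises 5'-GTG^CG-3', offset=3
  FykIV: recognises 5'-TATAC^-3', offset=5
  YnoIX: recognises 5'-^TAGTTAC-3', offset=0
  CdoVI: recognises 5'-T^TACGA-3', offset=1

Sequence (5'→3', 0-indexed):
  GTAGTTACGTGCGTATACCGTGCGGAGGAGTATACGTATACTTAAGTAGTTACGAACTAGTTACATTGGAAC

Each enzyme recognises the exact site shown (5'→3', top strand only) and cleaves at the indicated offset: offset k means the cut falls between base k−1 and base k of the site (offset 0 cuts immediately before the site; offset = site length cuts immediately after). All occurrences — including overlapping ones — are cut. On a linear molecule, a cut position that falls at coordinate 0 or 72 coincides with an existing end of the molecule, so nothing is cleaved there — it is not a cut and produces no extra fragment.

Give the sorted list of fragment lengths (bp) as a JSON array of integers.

[1,4,4,5,6,7,7,10,13,15]

Scan for sites:
  IvoIX GTGCG/3: at [8, 19] ⇒ [11, 22]
  FykIV TATAC/5: at [13, 30, 36] ⇒ [18, 35, 41]
  YnoIX TAGTTAC/0: at [1, 46, 57] ⇒ [1, 46, 57]
  CdoVI TTACGA/1: at [49] ⇒ [50]

Pooled cuts: [1, 11, 18, 22, 35, 41, 46, 50, 57]

Fragment lengths:
  [0,1): 1 bp
  [1,11): 10 bp
  [11,18): 7 bp
  [18,22): 4 bp
  [22,35): 13 bp
  [35,41): 6 bp
  [41,46): 5 bp
  [46,50): 4 bp
  [50,57): 7 bp
  [57,72): 15 bp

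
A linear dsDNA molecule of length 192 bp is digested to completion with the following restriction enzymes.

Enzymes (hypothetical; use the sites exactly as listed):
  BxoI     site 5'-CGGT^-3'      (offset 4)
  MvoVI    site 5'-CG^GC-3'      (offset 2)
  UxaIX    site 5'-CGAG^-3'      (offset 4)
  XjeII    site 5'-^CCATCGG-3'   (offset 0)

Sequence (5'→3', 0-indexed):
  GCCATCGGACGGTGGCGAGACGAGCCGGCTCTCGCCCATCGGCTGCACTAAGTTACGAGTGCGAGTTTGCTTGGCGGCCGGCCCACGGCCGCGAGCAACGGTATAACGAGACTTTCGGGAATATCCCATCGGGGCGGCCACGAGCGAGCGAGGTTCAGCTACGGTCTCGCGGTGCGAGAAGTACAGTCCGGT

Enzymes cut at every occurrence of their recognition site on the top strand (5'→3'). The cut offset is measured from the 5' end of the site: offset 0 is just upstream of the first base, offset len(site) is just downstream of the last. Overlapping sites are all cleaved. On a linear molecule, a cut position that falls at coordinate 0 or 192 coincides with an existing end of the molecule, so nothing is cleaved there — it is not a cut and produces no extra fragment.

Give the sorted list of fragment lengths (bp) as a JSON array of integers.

[1,3,4,4,4,5,5,6,6,6,7,7,8,8,8,8,8,11,11,12,13,14,15,18]

Per-enzyme occurrences:
  BxoI CGGT/4: at [9, 98, 161, 169, 188] ⇒ [13, 102, 165, 173] (position 192 is a terminus of the linear molecule — no cut)
  MvoVI CGGC/2: at [25, 39, 74, 78, 85, 134] ⇒ [27, 41, 76, 80, 87, 136]
  UxaIX CGAG/4: at [15, 20, 55, 61, 91, 106, 140, 144, 148, 174] ⇒ [19, 24, 59, 65, 95, 110, 144, 148, 152, 178]
  XjeII CCATCGG/0: at [1, 35, 125] ⇒ [1, 35, 125]

All cut coordinates (distinct, sorted): [1, 13, 19, 24, 27, 35, 41, 59, 65, 76, 80, 87, 95, 102, 110, 125, 136, 144, 148, 152, 165, 173, 178]

Fragments:
  [0,1): 1 bp
  [1,13): 12 bp
  [13,19): 6 bp
  [19,24): 5 bp
  [24,27): 3 bp
  [27,35): 8 bp
  [35,41): 6 bp
  [41,59): 18 bp
  [59,65): 6 bp
  [65,76): 11 bp
  [76,80): 4 bp
  [80,87): 7 bp
  [87,95): 8 bp
  [95,102): 7 bp
  [102,110): 8 bp
  [110,125): 15 bp
  [125,136): 11 bp
  [136,144): 8 bp
  [144,148): 4 bp
  [148,152): 4 bp
  [152,165): 13 bp
  [165,173): 8 bp
  [173,178): 5 bp
  [178,192): 14 bp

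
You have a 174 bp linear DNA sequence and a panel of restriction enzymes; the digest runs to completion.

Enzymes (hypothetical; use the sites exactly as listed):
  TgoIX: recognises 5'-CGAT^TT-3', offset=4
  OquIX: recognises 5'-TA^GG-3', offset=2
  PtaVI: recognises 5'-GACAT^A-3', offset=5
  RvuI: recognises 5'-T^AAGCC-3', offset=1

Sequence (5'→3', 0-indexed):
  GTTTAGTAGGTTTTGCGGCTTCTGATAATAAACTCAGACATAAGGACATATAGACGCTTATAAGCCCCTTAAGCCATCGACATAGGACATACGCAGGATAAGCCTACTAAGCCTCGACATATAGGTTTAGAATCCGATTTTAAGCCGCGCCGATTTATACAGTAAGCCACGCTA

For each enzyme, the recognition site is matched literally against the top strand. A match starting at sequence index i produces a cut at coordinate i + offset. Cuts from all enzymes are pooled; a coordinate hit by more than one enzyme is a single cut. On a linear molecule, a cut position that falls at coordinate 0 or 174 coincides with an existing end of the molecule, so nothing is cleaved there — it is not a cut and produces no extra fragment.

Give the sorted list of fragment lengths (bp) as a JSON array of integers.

Scan for sites:
  TgoIX CGATTT/4: at [134, 150] ⇒ [138, 154]
  OquIX TAGG/2: at [6, 82, 121] ⇒ [8, 84, 123]
  PtaVI GACATA/5: at [36, 44, 78, 85, 115] ⇒ [41, 49, 83, 90, 120]
  RvuI TAAGCC/1: at [60, 69, 98, 107, 140, 162] ⇒ [61, 70, 99, 108, 141, 163]

All cut coordinates (distinct, sorted): [8, 41, 49, 61, 70, 83, 84, 90, 99, 108, 120, 123, 138, 141, 154, 163]

Fragment lengths:
  [0,8): 8 bp
  [8,41): 33 bp
  [41,49): 8 bp
  [49,61): 12 bp
  [61,70): 9 bp
  [70,83): 13 bp
  [83,84): 1 bp
  [84,90): 6 bp
  [90,99): 9 bp
  [99,108): 9 bp
  [108,120): 12 bp
  [120,123): 3 bp
  [123,138): 15 bp
  [138,141): 3 bp
  [141,154): 13 bp
  [154,163): 9 bp
  [163,174): 11 bp

[1,3,3,6,8,8,9,9,9,9,11,12,12,13,13,15,33]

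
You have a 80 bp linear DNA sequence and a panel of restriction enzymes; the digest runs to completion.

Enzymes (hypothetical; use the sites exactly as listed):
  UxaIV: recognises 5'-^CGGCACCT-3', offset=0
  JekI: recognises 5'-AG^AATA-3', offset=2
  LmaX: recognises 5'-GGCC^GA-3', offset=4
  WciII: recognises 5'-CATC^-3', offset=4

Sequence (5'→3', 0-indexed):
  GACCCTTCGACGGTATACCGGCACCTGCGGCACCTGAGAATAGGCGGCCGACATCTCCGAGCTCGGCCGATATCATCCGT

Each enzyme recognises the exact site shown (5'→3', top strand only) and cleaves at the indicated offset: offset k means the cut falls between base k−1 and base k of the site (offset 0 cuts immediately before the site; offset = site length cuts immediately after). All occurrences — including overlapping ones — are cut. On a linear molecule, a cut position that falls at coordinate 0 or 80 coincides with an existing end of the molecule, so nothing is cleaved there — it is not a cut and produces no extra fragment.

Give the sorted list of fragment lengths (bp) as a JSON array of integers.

Per-enzyme occurrences:
  UxaIV (CGGCACCT, off=0): starts [18, 27] → cuts [18, 27]
  JekI (AGAATA, off=2): starts [36] → cuts [38]
  LmaX (GGCCGA, off=4): starts [45, 64] → cuts [49, 68]
  WciII (CATC, off=4): starts [51, 73] → cuts [55, 77]

All cut coordinates (distinct, sorted): [18, 27, 38, 49, 55, 68, 77]

Fragment lengths:
  [0,18): 18 bp
  [18,27): 9 bp
  [27,38): 11 bp
  [38,49): 11 bp
  [49,55): 6 bp
  [55,68): 13 bp
  [68,77): 9 bp
  [77,80): 3 bp

[3,6,9,9,11,11,13,18]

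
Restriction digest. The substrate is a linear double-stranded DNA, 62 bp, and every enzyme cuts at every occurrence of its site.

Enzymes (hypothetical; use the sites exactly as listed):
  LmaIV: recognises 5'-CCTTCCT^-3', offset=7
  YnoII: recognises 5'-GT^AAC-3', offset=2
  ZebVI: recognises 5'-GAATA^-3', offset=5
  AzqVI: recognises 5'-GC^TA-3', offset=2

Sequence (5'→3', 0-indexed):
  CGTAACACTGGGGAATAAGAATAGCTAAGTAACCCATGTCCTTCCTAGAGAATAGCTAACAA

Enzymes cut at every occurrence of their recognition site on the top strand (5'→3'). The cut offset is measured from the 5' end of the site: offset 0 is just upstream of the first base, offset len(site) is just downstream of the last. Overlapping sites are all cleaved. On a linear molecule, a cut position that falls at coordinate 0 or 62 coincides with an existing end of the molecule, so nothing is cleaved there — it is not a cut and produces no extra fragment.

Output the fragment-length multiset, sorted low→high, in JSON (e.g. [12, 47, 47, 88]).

[2,2,3,5,6,6,8,14,16]

Scan for sites:
  LmaIV CCTTCCT/7: at [39] ⇒ [46]
  YnoII GTAAC/2: at [1, 28] ⇒ [3, 30]
  ZebVI GAATA/5: at [12, 18, 49] ⇒ [17, 23, 54]
  AzqVI GCTA/2: at [23, 54] ⇒ [25, 56]

All cut coordinates (distinct, sorted): [3, 17, 23, 25, 30, 46, 54, 56]

Fragments:
  [0,3): 3 bp
  [3,17): 14 bp
  [17,23): 6 bp
  [23,25): 2 bp
  [25,30): 5 bp
  [30,46): 16 bp
  [46,54): 8 bp
  [54,56): 2 bp
  [56,62): 6 bp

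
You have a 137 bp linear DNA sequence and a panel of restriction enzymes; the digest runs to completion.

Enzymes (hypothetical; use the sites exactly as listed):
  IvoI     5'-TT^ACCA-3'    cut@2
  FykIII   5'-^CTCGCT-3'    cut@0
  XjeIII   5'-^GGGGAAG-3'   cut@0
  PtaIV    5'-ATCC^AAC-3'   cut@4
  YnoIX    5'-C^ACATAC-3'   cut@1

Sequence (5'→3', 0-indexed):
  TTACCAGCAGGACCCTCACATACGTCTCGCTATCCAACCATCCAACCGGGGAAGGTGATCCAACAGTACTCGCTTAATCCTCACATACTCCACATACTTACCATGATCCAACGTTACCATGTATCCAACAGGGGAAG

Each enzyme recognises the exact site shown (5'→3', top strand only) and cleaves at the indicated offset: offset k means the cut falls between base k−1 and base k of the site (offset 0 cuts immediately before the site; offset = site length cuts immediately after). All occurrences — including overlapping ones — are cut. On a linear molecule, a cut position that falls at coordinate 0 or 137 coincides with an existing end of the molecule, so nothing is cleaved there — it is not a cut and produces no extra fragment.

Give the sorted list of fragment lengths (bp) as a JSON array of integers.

Scan for sites:
  IvoI (TTACCA, off=2): starts [0, 97, 113] → cuts [2, 99, 115]
  FykIII (CTCGCT, off=0): starts [25, 68] → cuts [25, 68]
  XjeIII (GGGGAAG, off=0): starts [47, 130] → cuts [47, 130]
  PtaIV (ATCCAAC, off=4): starts [31, 39, 57, 105, 122] → cuts [35, 43, 61, 109, 126]
  YnoIX (CACATAC, off=1): starts [16, 81, 90] → cuts [17, 82, 91]

All cut coordinates (distinct, sorted): [2, 17, 25, 35, 43, 47, 61, 68, 82, 91, 99, 109, 115, 126, 130]

Fragment lengths:
  [0,2): 2 bp
  [2,17): 15 bp
  [17,25): 8 bp
  [25,35): 10 bp
  [35,43): 8 bp
  [43,47): 4 bp
  [47,61): 14 bp
  [61,68): 7 bp
  [68,82): 14 bp
  [82,91): 9 bp
  [91,99): 8 bp
  [99,109): 10 bp
  [109,115): 6 bp
  [115,126): 11 bp
  [126,130): 4 bp
  [130,137): 7 bp

[2,4,4,6,7,7,8,8,8,9,10,10,11,14,14,15]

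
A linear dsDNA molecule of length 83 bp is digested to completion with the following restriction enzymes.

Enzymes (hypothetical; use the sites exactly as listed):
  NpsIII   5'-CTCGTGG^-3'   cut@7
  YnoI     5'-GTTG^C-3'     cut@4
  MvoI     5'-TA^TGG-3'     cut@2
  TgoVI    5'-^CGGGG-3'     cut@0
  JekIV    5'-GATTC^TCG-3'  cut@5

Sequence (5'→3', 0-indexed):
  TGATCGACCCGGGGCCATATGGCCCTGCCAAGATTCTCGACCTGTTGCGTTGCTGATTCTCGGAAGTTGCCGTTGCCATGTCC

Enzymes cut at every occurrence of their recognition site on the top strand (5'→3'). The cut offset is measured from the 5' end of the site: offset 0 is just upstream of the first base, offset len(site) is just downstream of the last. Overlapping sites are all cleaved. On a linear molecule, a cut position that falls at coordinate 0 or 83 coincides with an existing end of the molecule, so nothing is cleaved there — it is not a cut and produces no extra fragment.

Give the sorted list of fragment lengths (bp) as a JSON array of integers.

Per-enzyme occurrences:
  NpsIII (CTCGTGG, off=7): no sites
  YnoI (GTTGC, off=4): starts [43, 48, 65, 71] → cuts [47, 52, 69, 75]
  MvoI (TATGG, off=2): starts [17] → cuts [19]
  TgoVI (CGGGG, off=0): starts [9] → cuts [9]
  JekIV (GATTCTCG, off=5): starts [31, 54] → cuts [36, 59]

All cut coordinates (distinct, sorted): [9, 19, 36, 47, 52, 59, 69, 75]

Fragment lengths:
  [0,9): 9 bp
  [9,19): 10 bp
  [19,36): 17 bp
  [36,47): 11 bp
  [47,52): 5 bp
  [52,59): 7 bp
  [59,69): 10 bp
  [69,75): 6 bp
  [75,83): 8 bp

[5,6,7,8,9,10,10,11,17]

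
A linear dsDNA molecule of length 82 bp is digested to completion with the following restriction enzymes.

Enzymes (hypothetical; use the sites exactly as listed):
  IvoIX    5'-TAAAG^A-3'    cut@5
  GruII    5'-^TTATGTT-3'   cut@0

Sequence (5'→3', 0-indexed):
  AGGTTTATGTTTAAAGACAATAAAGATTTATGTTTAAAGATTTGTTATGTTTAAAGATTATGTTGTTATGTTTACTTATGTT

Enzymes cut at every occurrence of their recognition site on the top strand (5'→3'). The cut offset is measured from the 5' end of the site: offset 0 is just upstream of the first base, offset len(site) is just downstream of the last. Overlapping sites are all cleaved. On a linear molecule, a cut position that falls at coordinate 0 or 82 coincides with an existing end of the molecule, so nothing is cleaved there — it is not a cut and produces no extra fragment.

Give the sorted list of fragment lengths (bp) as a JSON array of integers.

[1,2,4,5,7,8,9,10,12,12,12]

Scan for sites:
  IvoIX TAAAGA/5: at [11, 20, 34, 51] ⇒ [16, 25, 39, 56]
  GruII TTATGTT/0: at [4, 27, 44, 57, 65, 75] ⇒ [4, 27, 44, 57, 65, 75]

All cut coordinates (distinct, sorted): [4, 16, 25, 27, 39, 44, 56, 57, 65, 75]

Fragments:
  [0,4): 4 bp
  [4,16): 12 bp
  [16,25): 9 bp
  [25,27): 2 bp
  [27,39): 12 bp
  [39,44): 5 bp
  [44,56): 12 bp
  [56,57): 1 bp
  [57,65): 8 bp
  [65,75): 10 bp
  [75,82): 7 bp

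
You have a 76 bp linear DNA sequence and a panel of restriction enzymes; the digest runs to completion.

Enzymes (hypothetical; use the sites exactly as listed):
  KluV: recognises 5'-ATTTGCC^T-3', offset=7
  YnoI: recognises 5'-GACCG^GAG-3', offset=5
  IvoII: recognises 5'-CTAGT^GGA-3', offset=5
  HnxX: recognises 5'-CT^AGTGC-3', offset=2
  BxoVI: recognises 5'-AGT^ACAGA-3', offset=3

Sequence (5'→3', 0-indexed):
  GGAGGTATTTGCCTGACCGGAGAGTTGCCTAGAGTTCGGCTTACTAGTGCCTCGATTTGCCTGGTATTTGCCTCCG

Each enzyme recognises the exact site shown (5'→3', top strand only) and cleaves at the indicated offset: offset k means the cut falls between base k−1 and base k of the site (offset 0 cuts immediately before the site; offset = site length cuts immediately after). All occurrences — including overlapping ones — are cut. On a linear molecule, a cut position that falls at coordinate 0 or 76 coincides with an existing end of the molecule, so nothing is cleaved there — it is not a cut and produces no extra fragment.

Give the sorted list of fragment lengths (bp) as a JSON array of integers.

[4,6,11,13,16,26]

Scan for sites:
  KluV (ATTTGCCT, off=7): starts [6, 54, 65] → cuts [13, 61, 72]
  YnoI (GACCGGAG, off=5): starts [14] → cuts [19]
  IvoII (CTAGTGGA, off=5): no sites
  HnxX (CTAGTGC, off=2): starts [43] → cuts [45]
  BxoVI (AGTACAGA, off=3): no sites

Pooled cuts: [13, 19, 45, 61, 72]

Fragment lengths:
  [0,13): 13 bp
  [13,19): 6 bp
  [19,45): 26 bp
  [45,61): 16 bp
  [61,72): 11 bp
  [72,76): 4 bp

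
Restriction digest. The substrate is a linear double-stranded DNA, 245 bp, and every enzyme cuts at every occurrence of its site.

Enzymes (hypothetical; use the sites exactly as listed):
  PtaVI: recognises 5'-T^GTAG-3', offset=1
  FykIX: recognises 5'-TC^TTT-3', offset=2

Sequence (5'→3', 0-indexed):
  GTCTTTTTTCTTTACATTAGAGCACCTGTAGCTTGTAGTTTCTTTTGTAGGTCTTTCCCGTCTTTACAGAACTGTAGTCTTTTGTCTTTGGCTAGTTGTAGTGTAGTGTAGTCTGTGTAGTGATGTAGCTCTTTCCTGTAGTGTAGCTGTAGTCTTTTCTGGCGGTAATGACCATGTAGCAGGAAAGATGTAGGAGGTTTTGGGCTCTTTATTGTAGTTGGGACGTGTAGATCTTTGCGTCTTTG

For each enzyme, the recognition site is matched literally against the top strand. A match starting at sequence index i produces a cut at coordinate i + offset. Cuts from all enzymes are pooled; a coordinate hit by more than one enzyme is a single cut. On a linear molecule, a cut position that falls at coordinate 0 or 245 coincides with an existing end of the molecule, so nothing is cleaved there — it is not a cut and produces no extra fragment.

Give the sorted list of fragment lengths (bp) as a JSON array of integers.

Site scan:
  PtaVI (TGTAG, off=1): starts [26, 33, 45, 72, 96, 101, 106, 115, 123, 136, 141, 147, 174, 188, 212, 225] → cuts [27, 34, 46, 73, 97, 102, 107, 116, 124, 137, 142, 148, 175, 189, 213, 226]
  FykIX (TCTTT, off=2): starts [1, 8, 40, 51, 60, 77, 84, 129, 152, 205, 231, 239] → cuts [3, 10, 42, 53, 62, 79, 86, 131, 154, 207, 233, 241]

Pooled cuts: [3, 10, 27, 34, 42, 46, 53, 62, 73, 79, 86, 97, 102, 107, 116, 124, 131, 137, 142, 148, 154, 175, 189, 207, 213, 226, 233, 241]

Fragments:
  [0,3): 3 bp
  [3,10): 7 bp
  [10,27): 17 bp
  [27,34): 7 bp
  [34,42): 8 bp
  [42,46): 4 bp
  [46,53): 7 bp
  [53,62): 9 bp
  [62,73): 11 bp
  [73,79): 6 bp
  [79,86): 7 bp
  [86,97): 11 bp
  [97,102): 5 bp
  [102,107): 5 bp
  [107,116): 9 bp
  [116,124): 8 bp
  [124,131): 7 bp
  [131,137): 6 bp
  [137,142): 5 bp
  [142,148): 6 bp
  [148,154): 6 bp
  [154,175): 21 bp
  [175,189): 14 bp
  [189,207): 18 bp
  [207,213): 6 bp
  [213,226): 13 bp
  [226,233): 7 bp
  [233,241): 8 bp
  [241,245): 4 bp

[3,4,4,5,5,5,6,6,6,6,6,7,7,7,7,7,7,8,8,8,9,9,11,11,13,14,17,18,21]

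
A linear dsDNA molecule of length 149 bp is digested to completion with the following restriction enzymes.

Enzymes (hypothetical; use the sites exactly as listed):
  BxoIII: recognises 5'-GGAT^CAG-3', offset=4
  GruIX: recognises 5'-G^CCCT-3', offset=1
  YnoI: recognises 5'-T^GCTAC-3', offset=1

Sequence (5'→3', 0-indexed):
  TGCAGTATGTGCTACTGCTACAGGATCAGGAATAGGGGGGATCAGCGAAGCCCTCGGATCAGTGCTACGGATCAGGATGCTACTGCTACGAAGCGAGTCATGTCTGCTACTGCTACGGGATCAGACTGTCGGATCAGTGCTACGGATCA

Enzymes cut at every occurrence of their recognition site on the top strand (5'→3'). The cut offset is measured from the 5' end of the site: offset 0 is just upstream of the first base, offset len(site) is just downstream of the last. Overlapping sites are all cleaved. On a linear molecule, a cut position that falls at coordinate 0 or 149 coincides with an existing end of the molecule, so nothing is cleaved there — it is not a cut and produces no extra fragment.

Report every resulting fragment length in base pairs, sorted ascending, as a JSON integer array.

[4,4,6,6,6,6,8,9,9,10,10,10,11,13,16,21]

Site scan:
  BxoIII GGATCAG/4: at [22, 38, 55, 68, 117, 130] ⇒ [26, 42, 59, 72, 121, 134]
  GruIX GCCCT/1: at [49] ⇒ [50]
  YnoI TGCTAC/1: at [9, 15, 62, 77, 83, 104, 110, 137] ⇒ [10, 16, 63, 78, 84, 105, 111, 138]

Pooled cuts: [10, 16, 26, 42, 50, 59, 63, 72, 78, 84, 105, 111, 121, 134, 138]

Fragment lengths:
  [0,10): 10 bp
  [10,16): 6 bp
  [16,26): 10 bp
  [26,42): 16 bp
  [42,50): 8 bp
  [50,59): 9 bp
  [59,63): 4 bp
  [63,72): 9 bp
  [72,78): 6 bp
  [78,84): 6 bp
  [84,105): 21 bp
  [105,111): 6 bp
  [111,121): 10 bp
  [121,134): 13 bp
  [134,138): 4 bp
  [138,149): 11 bp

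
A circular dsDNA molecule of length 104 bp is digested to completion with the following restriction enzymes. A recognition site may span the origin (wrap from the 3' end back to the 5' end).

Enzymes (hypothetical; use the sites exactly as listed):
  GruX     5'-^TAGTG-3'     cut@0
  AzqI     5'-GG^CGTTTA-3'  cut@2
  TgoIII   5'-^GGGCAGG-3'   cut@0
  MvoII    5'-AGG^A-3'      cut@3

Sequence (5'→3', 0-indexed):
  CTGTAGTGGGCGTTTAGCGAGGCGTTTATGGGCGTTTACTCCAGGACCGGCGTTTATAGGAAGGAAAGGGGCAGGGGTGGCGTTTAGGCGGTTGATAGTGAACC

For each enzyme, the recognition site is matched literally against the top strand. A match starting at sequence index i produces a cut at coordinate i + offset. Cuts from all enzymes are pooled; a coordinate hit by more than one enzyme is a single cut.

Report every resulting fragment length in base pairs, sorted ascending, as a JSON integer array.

Site scan:
  GruX TAGTG/0: at [3, 95] ⇒ [3, 95]
  AzqI GGCGTTTA/2: at [8, 20, 30, 48, 78] ⇒ [10, 22, 32, 50, 80]
  TgoIII GGGCAGG/0: at [68] ⇒ [68]
  MvoII AGGA/3: at [42, 57, 61] ⇒ [45, 60, 64]

All cut coordinates (distinct, sorted): [3, 10, 22, 32, 45, 50, 60, 64, 68, 80, 95]

Fragments:
  3→10: 7 bp
  10→22: 12 bp
  22→32: 10 bp
  32→45: 13 bp
  45→50: 5 bp
  50→60: 10 bp
  60→64: 4 bp
  64→68: 4 bp
  68→80: 12 bp
  80→95: 15 bp
  95→3 (wrap): 104-95+3 = 12 bp

[4,4,5,7,10,10,12,12,12,13,15]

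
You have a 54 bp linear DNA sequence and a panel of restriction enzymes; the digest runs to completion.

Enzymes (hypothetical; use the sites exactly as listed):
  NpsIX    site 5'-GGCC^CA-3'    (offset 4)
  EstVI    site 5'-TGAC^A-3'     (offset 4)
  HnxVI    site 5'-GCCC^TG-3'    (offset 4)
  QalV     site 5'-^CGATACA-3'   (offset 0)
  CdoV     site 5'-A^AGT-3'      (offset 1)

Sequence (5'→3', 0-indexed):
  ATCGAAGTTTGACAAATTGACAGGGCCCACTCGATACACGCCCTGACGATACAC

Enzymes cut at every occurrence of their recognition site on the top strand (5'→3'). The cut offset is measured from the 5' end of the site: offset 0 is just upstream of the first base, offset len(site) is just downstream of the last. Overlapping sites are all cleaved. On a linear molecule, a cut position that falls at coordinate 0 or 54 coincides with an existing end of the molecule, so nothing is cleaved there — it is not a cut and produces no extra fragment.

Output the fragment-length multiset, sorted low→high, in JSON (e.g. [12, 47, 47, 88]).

[3,4,5,6,8,8,8,12]

Site scan:
  NpsIX GGCCCA/4: at [23] ⇒ [27]
  EstVI TGACA/4: at [9, 17] ⇒ [13, 21]
  HnxVI GCCCTG/4: at [39] ⇒ [43]
  QalV CGATACA/0: at [31, 46] ⇒ [31, 46]
  CdoV AAGT/1: at [4] ⇒ [5]

All cut coordinates (distinct, sorted): [5, 13, 21, 27, 31, 43, 46]

Fragments:
  [0,5): 5 bp
  [5,13): 8 bp
  [13,21): 8 bp
  [21,27): 6 bp
  [27,31): 4 bp
  [31,43): 12 bp
  [43,46): 3 bp
  [46,54): 8 bp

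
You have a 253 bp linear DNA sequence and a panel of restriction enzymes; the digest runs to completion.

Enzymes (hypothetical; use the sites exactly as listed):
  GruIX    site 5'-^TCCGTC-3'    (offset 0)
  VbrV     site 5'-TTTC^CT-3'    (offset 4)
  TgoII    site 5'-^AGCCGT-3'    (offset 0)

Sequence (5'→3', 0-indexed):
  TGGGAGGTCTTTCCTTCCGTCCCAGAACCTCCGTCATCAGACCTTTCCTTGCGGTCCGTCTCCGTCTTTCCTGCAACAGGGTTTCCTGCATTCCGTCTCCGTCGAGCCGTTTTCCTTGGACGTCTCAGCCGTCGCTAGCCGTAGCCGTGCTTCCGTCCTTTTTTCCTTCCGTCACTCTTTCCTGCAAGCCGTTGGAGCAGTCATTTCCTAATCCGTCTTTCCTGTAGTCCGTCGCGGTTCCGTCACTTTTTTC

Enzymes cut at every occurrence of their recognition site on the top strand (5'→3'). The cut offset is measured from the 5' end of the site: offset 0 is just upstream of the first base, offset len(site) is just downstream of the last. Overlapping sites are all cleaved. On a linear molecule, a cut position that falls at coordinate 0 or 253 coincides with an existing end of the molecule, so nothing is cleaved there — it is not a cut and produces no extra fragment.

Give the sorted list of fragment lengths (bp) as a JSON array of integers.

Site scan:
  GruIX (TCCGTC, off=0): starts [15, 29, 54, 60, 91, 97, 151, 167, 211, 227, 238] → cuts [15, 29, 54, 60, 91, 97, 151, 167, 211, 227, 238]
  VbrV (TTTCCT, off=4): starts [9, 43, 66, 81, 110, 161, 177, 203, 217] → cuts [13, 47, 70, 85, 114, 165, 181, 207, 221]
  TgoII (AGCCGT, off=0): starts [104, 126, 136, 142, 186] → cuts [104, 126, 136, 142, 186]

All cut coordinates (distinct, sorted): [13, 15, 29, 47, 54, 60, 70, 85, 91, 97, 104, 114, 126, 136, 142, 151, 165, 167, 181, 186, 207, 211, 221, 227, 238]

Fragment lengths:
  [0,13): 13 bp
  [13,15): 2 bp
  [15,29): 14 bp
  [29,47): 18 bp
  [47,54): 7 bp
  [54,60): 6 bp
  [60,70): 10 bp
  [70,85): 15 bp
  [85,91): 6 bp
  [91,97): 6 bp
  [97,104): 7 bp
  [104,114): 10 bp
  [114,126): 12 bp
  [126,136): 10 bp
  [136,142): 6 bp
  [142,151): 9 bp
  [151,165): 14 bp
  [165,167): 2 bp
  [167,181): 14 bp
  [181,186): 5 bp
  [186,207): 21 bp
  [207,211): 4 bp
  [211,221): 10 bp
  [221,227): 6 bp
  [227,238): 11 bp
  [238,253): 15 bp

[2,2,4,5,6,6,6,6,6,7,7,9,10,10,10,10,11,12,13,14,14,14,15,15,18,21]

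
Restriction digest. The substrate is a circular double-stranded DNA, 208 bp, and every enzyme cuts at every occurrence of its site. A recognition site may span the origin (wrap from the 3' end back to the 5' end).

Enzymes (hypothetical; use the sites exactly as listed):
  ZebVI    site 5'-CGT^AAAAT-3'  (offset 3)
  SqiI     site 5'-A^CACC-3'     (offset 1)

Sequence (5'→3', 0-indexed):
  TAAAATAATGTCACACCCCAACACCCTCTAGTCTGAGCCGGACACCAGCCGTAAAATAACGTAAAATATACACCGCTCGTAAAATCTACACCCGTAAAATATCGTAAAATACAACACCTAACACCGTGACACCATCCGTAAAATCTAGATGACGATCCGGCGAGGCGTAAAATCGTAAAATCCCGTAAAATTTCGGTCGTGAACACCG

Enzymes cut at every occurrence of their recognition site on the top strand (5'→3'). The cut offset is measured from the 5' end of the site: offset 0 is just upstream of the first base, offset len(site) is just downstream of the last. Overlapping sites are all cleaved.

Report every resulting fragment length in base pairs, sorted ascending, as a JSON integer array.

Site scan:
  ZebVI (CGTAAAAT, off=3): starts [49, 59, 77, 92, 102, 136, 165, 173, 183, 206] → cuts [1, 52, 62, 80, 95, 105, 139, 168, 176, 186]
  SqiI (ACACC, off=1): starts [12, 20, 41, 69, 87, 113, 120, 128, 202] → cuts [13, 21, 42, 70, 88, 114, 121, 129, 203]

All cut coordinates (distinct, sorted): [1, 13, 21, 42, 52, 62, 70, 80, 88, 95, 105, 114, 121, 129, 139, 168, 176, 186, 203]

Fragment lengths:
  1→13: 12 bp
  13→21: 8 bp
  21→42: 21 bp
  42→52: 10 bp
  52→62: 10 bp
  62→70: 8 bp
  70→80: 10 bp
  80→88: 8 bp
  88→95: 7 bp
  95→105: 10 bp
  105→114: 9 bp
  114→121: 7 bp
  121→129: 8 bp
  129→139: 10 bp
  139→168: 29 bp
  168→176: 8 bp
  176→186: 10 bp
  186→203: 17 bp
  203→1 (wrap): 208-203+1 = 6 bp

[6,7,7,8,8,8,8,8,9,10,10,10,10,10,10,12,17,21,29]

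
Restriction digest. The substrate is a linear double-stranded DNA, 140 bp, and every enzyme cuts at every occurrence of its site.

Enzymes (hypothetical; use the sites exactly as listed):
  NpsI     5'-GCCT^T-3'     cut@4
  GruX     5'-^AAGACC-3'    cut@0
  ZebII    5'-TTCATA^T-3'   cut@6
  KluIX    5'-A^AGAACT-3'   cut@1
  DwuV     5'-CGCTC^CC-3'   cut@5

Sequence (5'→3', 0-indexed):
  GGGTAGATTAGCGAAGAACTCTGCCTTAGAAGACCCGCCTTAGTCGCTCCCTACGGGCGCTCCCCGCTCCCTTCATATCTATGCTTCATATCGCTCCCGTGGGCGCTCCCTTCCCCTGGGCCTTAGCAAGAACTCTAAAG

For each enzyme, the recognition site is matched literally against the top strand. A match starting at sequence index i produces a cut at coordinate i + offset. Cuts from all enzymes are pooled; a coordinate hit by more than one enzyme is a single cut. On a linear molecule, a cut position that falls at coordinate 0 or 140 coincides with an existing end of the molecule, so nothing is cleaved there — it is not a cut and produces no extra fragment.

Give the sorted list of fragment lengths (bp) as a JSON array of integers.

Site scan:
  NpsI GCCTT/4: at [22, 36, 119] ⇒ [26, 40, 123]
  GruX AAGACC/0: at [29] ⇒ [29]
  ZebII TTCATAT/6: at [71, 84] ⇒ [77, 90]
  KluIX AAGAACT/1: at [13, 127] ⇒ [14, 128]
  DwuV CGCTCCC/5: at [44, 57, 64, 91, 103] ⇒ [49, 62, 69, 96, 108]

Pooled cuts: [14, 26, 29, 40, 49, 62, 69, 77, 90, 96, 108, 123, 128]

Fragments:
  [0,14): 14 bp
  [14,26): 12 bp
  [26,29): 3 bp
  [29,40): 11 bp
  [40,49): 9 bp
  [49,62): 13 bp
  [62,69): 7 bp
  [69,77): 8 bp
  [77,90): 13 bp
  [90,96): 6 bp
  [96,108): 12 bp
  [108,123): 15 bp
  [123,128): 5 bp
  [128,140): 12 bp

[3,5,6,7,8,9,11,12,12,12,13,13,14,15]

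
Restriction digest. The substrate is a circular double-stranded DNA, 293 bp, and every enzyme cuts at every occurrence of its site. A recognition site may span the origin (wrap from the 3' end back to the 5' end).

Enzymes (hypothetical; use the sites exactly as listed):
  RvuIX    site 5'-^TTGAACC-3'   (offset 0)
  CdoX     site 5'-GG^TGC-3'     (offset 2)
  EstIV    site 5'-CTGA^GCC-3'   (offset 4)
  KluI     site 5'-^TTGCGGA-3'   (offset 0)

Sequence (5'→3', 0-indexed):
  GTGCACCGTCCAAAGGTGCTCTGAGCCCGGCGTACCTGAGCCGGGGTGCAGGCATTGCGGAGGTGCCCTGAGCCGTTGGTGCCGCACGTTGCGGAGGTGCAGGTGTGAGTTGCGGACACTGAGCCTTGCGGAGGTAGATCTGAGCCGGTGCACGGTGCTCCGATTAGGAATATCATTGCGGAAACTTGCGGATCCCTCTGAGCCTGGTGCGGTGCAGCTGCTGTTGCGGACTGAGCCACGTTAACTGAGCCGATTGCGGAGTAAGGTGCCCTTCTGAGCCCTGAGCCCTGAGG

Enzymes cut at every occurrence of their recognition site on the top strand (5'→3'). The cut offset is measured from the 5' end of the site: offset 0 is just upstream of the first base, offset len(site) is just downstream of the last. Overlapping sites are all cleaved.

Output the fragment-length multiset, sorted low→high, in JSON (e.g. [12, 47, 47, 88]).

[3,5,5,5,6,7,7,7,8,8,8,8,9,9,9,10,10,11,11,11,12,13,13,14,15,15,16,18,20]

Site scan:
  RvuIX (TTGAACC, off=0): no sites
  CdoX GGTGC/2: at [14, 44, 61, 77, 95, 146, 153, 205, 210, 264, 292] ⇒ [1, 16, 46, 63, 79, 97, 148, 155, 207, 212, 266]
  EstIV CTGAGCC/4: at [20, 35, 67, 118, 139, 197, 230, 244, 273, 280] ⇒ [24, 39, 71, 122, 143, 201, 234, 248, 277, 284]
  KluI TTGCGGA/0: at [54, 88, 109, 125, 175, 185, 223, 253] ⇒ [54, 88, 109, 125, 175, 185, 223, 253]

Pooled cuts: [1, 16, 24, 39, 46, 54, 63, 71, 79, 88, 97, 109, 122, 125, 143, 148, 155, 175, 185, 201, 207, 212, 223, 234, 248, 253, 266, 277, 284]

Fragment lengths:
  1→16: 15 bp
  16→24: 8 bp
  24→39: 15 bp
  39→46: 7 bp
  46→54: 8 bp
  54→63: 9 bp
  63→71: 8 bp
  71→79: 8 bp
  79→88: 9 bp
  88→97: 9 bp
  97→109: 12 bp
  109→122: 13 bp
  122→125: 3 bp
  125→143: 18 bp
  143→148: 5 bp
  148→155: 7 bp
  155→175: 20 bp
  175→185: 10 bp
  185→201: 16 bp
  201→207: 6 bp
  207→212: 5 bp
  212→223: 11 bp
  223→234: 11 bp
  234→248: 14 bp
  248→253: 5 bp
  253→266: 13 bp
  266→277: 11 bp
  277→284: 7 bp
  284→1 (wrap): 293-284+1 = 10 bp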